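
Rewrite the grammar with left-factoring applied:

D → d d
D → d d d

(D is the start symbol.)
Left-factoring transforms A → αβ₁ | αβ₂ into A → αA' and A' → β₁ | β₂
(α is the longest common prefix among the alternatives). Repeat until
no nonterminal has two alternatives with a common prefix.

Round 1: D has alternatives sharing prefix 'd d'. Introduce D': D → d d D'
  Add: D' → ε
  Add: D' → d

No remaining common prefixes — done.

Resulting grammar:
D → d d D'
D' → ε
D' → d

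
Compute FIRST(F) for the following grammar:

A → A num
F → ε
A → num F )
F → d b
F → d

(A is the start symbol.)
{ 'd', ε }

From F → ε:
  - ε-production, so ε ∈ FIRST(F)
From F → d b:
  - d is a terminal: add 'd' and stop
From F → d:
  - d is a terminal: add 'd' and stop

Collecting: FIRST(F) = { 'd', ε }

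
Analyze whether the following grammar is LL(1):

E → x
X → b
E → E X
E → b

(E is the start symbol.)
Relevant sets:
  FIRST(E) = { 'b', 'x' }

For E:
  PREDICT(E → x) = { 'x' }
  PREDICT(E → E X) = { 'b', 'x' }
  PREDICT(E → b) = { 'b' }
X has a single production, so nothing to check there.

Conflict found: Predict set conflict for E: { 'x' }
The grammar is NOT LL(1).

Answer: No. Predict set conflict for E: { 'x' }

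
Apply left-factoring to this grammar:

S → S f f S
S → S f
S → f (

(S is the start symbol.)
S → S f S'
S' → f S
S' → ε
S → f (

Left-factoring transforms A → αβ₁ | αβ₂ into A → αA' and A' → β₁ | β₂
(α is the longest common prefix among the alternatives). Repeat until
no nonterminal has two alternatives with a common prefix.

Round 1: S has alternatives sharing prefix 'S f'. Introduce S': S → S f S'
  Add: S' → f S
  Add: S' → ε

No remaining common prefixes — done.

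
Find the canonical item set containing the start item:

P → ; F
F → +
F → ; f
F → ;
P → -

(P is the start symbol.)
First, augment the grammar with P' → P
I₀ = CLOSURE({ [P' → . P] }):
  [P' → . P] has the dot before P: add [P → . ; F], [P → . -]
No further items can be added.

I₀ = { [P → . -], [P → . ; F], [P' → . P] }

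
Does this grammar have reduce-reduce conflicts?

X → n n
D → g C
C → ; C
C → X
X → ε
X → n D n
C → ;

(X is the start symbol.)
Yes — I6: [C → ; .] vs [X → .]

A reduce-reduce conflict occurs when an LR(0) state has two complete items [A → α .] and [B → β .] — both call for a reduction, and with no lookahead the parser cannot choose between them.

Augment with X' → X and build the canonical LR(0) collection (I0 = CLOSURE({[X' → . X]}), then GOTO on every symbol after a dot until no new states appear). It has 11 states:
  I0: { [X → . n D n], [X → . n n], [X → .], [X' → . X] }  — shift, reduce
  I1: { [X' → X .] }  — accept
  I2: { [D → . g C], [X → n . D n], [X → n . n] }  — shift
  I3: { [X → n D . n] }  — shift
  I4: { [C → . ; C], [C → . ;], [C → . X], [D → g . C], [X → . n D n], [X → . n n], [X → .] }  — shift, reduce
  I5: { [X → n n .] }  — reduce
  I6: { [C → . ; C], [C → . ;], [C → . X], [C → ; . C], [C → ; .], [X → . n D n], [X → . n n], [X → .] }  — shift, 2 reduces
  I7: { [D → g C .] }  — reduce
  I8: { [C → X .] }  — reduce
  I9: { [C → ; C .] }  — reduce
  I10: { [X → n D n .] }  — reduce

I6 contains complete items [C → ; .], [X → .] — reduce-reduce conflict.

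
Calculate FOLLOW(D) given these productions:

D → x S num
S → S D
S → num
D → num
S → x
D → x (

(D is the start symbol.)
D is the start symbol, so $ ∈ FOLLOW(D).
In S → S D: D is at the end, add FOLLOW(S)

The FOLLOW sets referred to above (computed the same way, to a fixed point):
  FOLLOW(S) = { 'num', 'x' }

Taking the union: FOLLOW(D) = { $, 'num', 'x' }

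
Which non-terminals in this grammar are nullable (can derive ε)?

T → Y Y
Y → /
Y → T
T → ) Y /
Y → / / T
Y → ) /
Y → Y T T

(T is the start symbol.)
None

There are no ε-productions, so no non-terminal can derive ε.
No non-terminals are nullable.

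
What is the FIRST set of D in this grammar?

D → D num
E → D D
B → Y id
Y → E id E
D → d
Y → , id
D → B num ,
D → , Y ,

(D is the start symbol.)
{ ',', 'd' }

To compute FIRST(D), examine every production with D on the left-hand side, reading each right-hand side left to right until a non-nullable symbol is reached.

FIRST sets of the other non-terminals involved (by the same procedure, iterated to a fixed point):
  FIRST(B) = { ',', 'd' }

From D → D num:
  - D is the symbol being defined: contributes nothing new
    D is not nullable, so stop
From D → d:
  - d is a terminal: add 'd' and stop
From D → B num ,:
  - B is a non-terminal: add FIRST(B) \ {ε} = { ',', 'd' }
    B is not nullable, so stop
From D → , Y ,:
  - ',' is a terminal: add ',' and stop

Collecting: FIRST(D) = { ',', 'd' }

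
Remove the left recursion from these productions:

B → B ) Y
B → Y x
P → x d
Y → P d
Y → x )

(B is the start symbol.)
B is directly left-recursive. The standard transformation for
  A → A α₁ | ... | A α_m | β₁ | ... | β_n
is
  A  → β₁ A' | ... | β_n A'
  A' → α₁ A' | ... | α_m A' | ε

B → Y x becomes B → Y x B'
B → B ) Y becomes B' → ) Y B'
Add B' → ε

Productions for other non-terminals are unchanged:
  P → x d
  Y → P d
  Y → x )

Resulting grammar:
B → Y x B'
B' → ) Y B'
B' → ε
P → x d
Y → P d
Y → x )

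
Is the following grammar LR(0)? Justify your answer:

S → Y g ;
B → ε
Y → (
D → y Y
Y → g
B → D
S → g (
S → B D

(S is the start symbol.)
A grammar is LR(0) if no state in the canonical LR(0) collection has:
  - both a shift item (dot before a terminal) and a complete item (shift-reduce conflict), or
  - two or more complete items (reduce-reduce conflict; the accept item [S' → S .] counts as a complete item here).

Augment with S' → S and build the canonical LR(0) collection (I0 = CLOSURE({[S' → . S]}), then GOTO on every symbol after a dot until no new states appear). It has 14 states:
  I0: { [B → . D], [B → .], [D → . y Y], [S → . B D], [S → . Y g ;], [S → . g (], [S' → . S], [Y → . (], [Y → . g] }  — shift, reduce
  I1: { [Y → ( .] }  — reduce
  I2: { [D → . y Y], [S → B . D] }  — shift
  I3: { [B → D .] }  — reduce
  I4: { [S' → S .] }  — accept
  I5: { [S → Y . g ;] }  — shift
  I6: { [S → g . (], [Y → g .] }  — shift, reduce
  I7: { [D → y . Y], [Y → . (], [Y → . g] }  — shift
  I8: { [D → y Y .] }  — reduce
  I9: { [Y → g .] }  — reduce
  I10: { [S → g ( .] }  — reduce
  I11: { [S → Y g . ;] }  — shift
  I12: { [S → Y g ; .] }  — reduce
  I13: { [S → B D .] }  — reduce

Conflict in state I0:
  Shift-reduce conflict between [B → .] and [D → . y Y]
So the grammar is NOT LR(0).

Answer: No. Shift-reduce conflict between [B → .] and [D → . y Y]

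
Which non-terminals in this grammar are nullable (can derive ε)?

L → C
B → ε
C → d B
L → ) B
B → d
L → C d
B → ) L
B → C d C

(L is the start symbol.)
{ 'B' }

A non-terminal is nullable if it can derive ε (the empty string): either it has an ε-production, or it has a production whose right-hand side consists entirely of nullable non-terminals.

ε-productions: B → ε
So B is immediately nullable.
No further non-terminal can be added: every production for the remaining non-terminals contains a terminal or a non-nullable non-terminal.
Nullable = { 'B' }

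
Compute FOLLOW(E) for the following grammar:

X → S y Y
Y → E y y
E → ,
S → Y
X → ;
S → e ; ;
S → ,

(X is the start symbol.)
To compute FOLLOW(E), find every occurrence of E on a right-hand side N → α E β: add FIRST(β) \ {ε}, and if β is empty or nullable also add FOLLOW(N). Iterate to a fixed point.

In Y → E y y: E is followed by y y, add FIRST(y y) \ {ε} = { 'y' }

Taking the union: FOLLOW(E) = { 'y' }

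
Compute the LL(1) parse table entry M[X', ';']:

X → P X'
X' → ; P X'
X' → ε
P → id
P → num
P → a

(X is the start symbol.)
X' → ; P X'

To find M[X', ';'], we find productions for X' where ';' is in the predict set (PREDICT(N → α) = (FIRST(α) \ {ε}) ∪ (FOLLOW(N) if α ⇒* ε)).

Relevant sets:
  FOLLOW(X') = { $ }

X' → ; P X': PREDICT = { ';' }
  ';' is in predict set, so this production goes in M[X', ';']
X' → ε: PREDICT = { $ }

M[X', ';'] = X' → ; P X'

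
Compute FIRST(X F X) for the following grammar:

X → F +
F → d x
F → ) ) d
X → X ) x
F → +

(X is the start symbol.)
{ ')', '+', 'd' }

FIRST sets of the non-terminals involved (from the grammar, by fixed-point iteration):
  FIRST(X) = { ')', '+', 'd' }

To compute FIRST(X F X), process the symbols left to right:
Symbol X is a non-terminal. Add FIRST(X) \ {ε} = { ')', '+', 'd' }
X is not nullable (ε ∉ FIRST(X)), so stop here.
FIRST(X F X) = { ')', '+', 'd' }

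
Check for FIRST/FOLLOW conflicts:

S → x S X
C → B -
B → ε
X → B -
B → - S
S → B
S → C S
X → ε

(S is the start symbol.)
Yes. S → C S with FOLLOW(S) on { '-' }; B → '-' S with FOLLOW(B) on { '-' }; X → B '-' with FOLLOW(X) on { '-' }

A FIRST/FOLLOW conflict occurs when a non-terminal N has a nullable alternative N → β (β ⇒* ε) and another alternative N → α with FIRST(α) ∩ FOLLOW(N) ≠ ∅: on such a lookahead the parser cannot decide between expanding α and letting N vanish via β.

Nullable non-terminals: B, S, X.
FIRST sets used below: FIRST(B) = { '-', ε }, FIRST(C) = { '-' }

B: nullable alternative(s) B → ε; FOLLOW(B) = { $, '-' }
  B → ε: FIRST \ {ε} = { } — this is the only nullable alternative, skip
  B → - S: FIRST \ {ε} = { '-' } — overlaps FOLLOW(B) on { '-' }: CONFLICT

S: nullable alternative(s) S → B; FOLLOW(S) = { $, '-' }
  S → x S X: FIRST \ {ε} = { 'x' } — disjoint from FOLLOW(S)
  S → B: FIRST \ {ε} = { '-' } — this is the only nullable alternative, skip
  S → C S: FIRST \ {ε} = { '-' } — overlaps FOLLOW(S) on { '-' }: CONFLICT

X: nullable alternative(s) X → ε; FOLLOW(X) = { $, '-' }
  X → B -: FIRST \ {ε} = { '-' } — overlaps FOLLOW(X) on { '-' }: CONFLICT
  X → ε: FIRST \ {ε} = { } — this is the only nullable alternative, skip

C has no nullable alternative, so no FIRST/FOLLOW check is needed there.

So the grammar has 3 FIRST/FOLLOW conflicts (marked CONFLICT above).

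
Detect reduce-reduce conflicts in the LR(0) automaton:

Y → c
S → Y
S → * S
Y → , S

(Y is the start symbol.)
No reduce-reduce conflicts

A reduce-reduce conflict occurs when an LR(0) state has two complete items [A → α .] and [B → β .] — both call for a reduction, and with no lookahead the parser cannot choose between them.

Augment with Y' → Y and build the canonical LR(0) collection (I0 = CLOSURE({[Y' → . Y]}), then GOTO on every symbol after a dot until no new states appear). It has 8 states:
  I0: { [Y → . , S], [Y → . c], [Y' → . Y] }  — shift
  I1: { [S → . * S], [S → . Y], [Y → , . S], [Y → . , S], [Y → . c] }  — shift
  I2: { [Y' → Y .] }  — accept
  I3: { [Y → c .] }  — reduce
  I4: { [S → * . S], [S → . * S], [S → . Y], [Y → . , S], [Y → . c] }  — shift
  I5: { [Y → , S .] }  — reduce
  I6: { [S → Y .] }  — reduce
  I7: { [S → * S .] }  — reduce

No state contains more than one complete item.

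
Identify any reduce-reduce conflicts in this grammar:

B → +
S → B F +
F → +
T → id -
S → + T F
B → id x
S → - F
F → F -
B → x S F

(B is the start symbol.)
Augment with B' → B and build the canonical LR(0) collection (I0 = CLOSURE({[B' → . B]}), then GOTO on every symbol after a dot until no new states appear). It has 20 states:
  I0: { [B → . +], [B → . id x], [B → . x S F], [B' → . B] }  — shift
  I1: { [B → + .] }  — reduce
  I2: { [B' → B .] }  — accept
  I3: { [B → id . x] }  — shift
  I4: { [B → . +], [B → . id x], [B → . x S F], [B → x . S F], [S → . + T F], [S → . - F], [S → . B F +] }  — shift
  I5: { [B → + .], [S → + . T F], [T → . id -] }  — shift, reduce
  I6: { [F → . +], [F → . F -], [S → - . F] }  — shift
  I7: { [F → . +], [F → . F -], [S → B . F +] }  — shift
  I8: { [B → x S . F], [F → . +], [F → . F -] }  — shift
  I9: { [F → + .] }  — reduce
  I10: { [B → x S F .], [F → F . -] }  — shift, reduce
  I11: { [F → F - .] }  — reduce
  I12: { [F → F . -], [S → B F . +] }  — shift
  I13: { [S → B F + .] }  — reduce
  I14: { [F → F . -], [S → - F .] }  — shift, reduce
  I15: { [F → . +], [F → . F -], [S → + T . F] }  — shift
  I16: { [T → id . -] }  — shift
  I17: { [T → id - .] }  — reduce
  I18: { [F → F . -], [S → + T F .] }  — shift, reduce
  I19: { [B → id x .] }  — reduce

No state contains more than one complete item.

Answer: No reduce-reduce conflicts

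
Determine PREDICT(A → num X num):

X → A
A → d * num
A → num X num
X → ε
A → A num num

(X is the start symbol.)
PREDICT(A → num X num) = (FIRST(RHS) \ {ε}) ∪ (FOLLOW(A) if ε ∈ FIRST(RHS), i.e. RHS ⇒* ε)
FIRST(num X num) = { 'num' }
ε ∉ FIRST(num X num), so FOLLOW(A) is not added.
PREDICT(A → num X num) = { 'num' }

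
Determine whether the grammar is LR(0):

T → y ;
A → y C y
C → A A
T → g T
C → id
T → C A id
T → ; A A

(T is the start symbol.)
A grammar is LR(0) if no state in the canonical LR(0) collection has:
  - both a shift item (dot before a terminal) and a complete item (shift-reduce conflict), or
  - two or more complete items (reduce-reduce conflict; the accept item [T' → T .] counts as a complete item here).

Augment with T' → T and build the canonical LR(0) collection (I0 = CLOSURE({[T' → . T]}), then GOTO on every symbol after a dot until no new states appear). It has 18 states:
  I0: { [A → . y C y], [C → . A A], [C → . id], [T → . ; A A], [T → . C A id], [T → . g T], [T → . y ;], [T' → . T] }  — shift
  I1: { [A → . y C y], [T → ; . A A] }  — shift
  I2: { [A → . y C y], [C → A . A] }  — shift
  I3: { [A → . y C y], [T → C . A id] }  — shift
  I4: { [T' → T .] }  — accept
  I5: { [A → . y C y], [C → . A A], [C → . id], [T → . ; A A], [T → . C A id], [T → . g T], [T → . y ;], [T → g . T] }  — shift
  I6: { [C → id .] }  — reduce
  I7: { [A → . y C y], [A → y . C y], [C → . A A], [C → . id], [T → y . ;] }  — shift
  I8: { [T → y ; .] }  — reduce
  I9: { [A → y C . y] }  — shift
  I10: { [A → . y C y], [A → y . C y], [C → . A A], [C → . id] }  — shift
  I11: { [A → y C y .] }  — reduce
  I12: { [T → g T .] }  — reduce
  I13: { [T → C A . id] }  — shift
  I14: { [T → C A id .] }  — reduce
  I15: { [C → A A .] }  — reduce
  I16: { [A → . y C y], [T → ; A . A] }  — shift
  I17: { [T → ; A A .] }  — reduce

Every state is either a pure shift/goto state or contains exactly one complete item and nothing to shift — no conflicts. The grammar is LR(0).

Answer: Yes, the grammar is LR(0)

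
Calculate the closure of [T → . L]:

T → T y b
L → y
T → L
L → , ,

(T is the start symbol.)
{ [L → . , ,], [L → . y], [T → . L] }

To compute CLOSURE, for each item [A → α.Bβ] where B is a non-terminal, add [B → .γ] for all productions B → γ; repeat for the newly added items until nothing changes.

Start with: [T → . L]
  [T → . L] has the dot before L: add [L → . y], [L → . , ,]
No further items can be added.

CLOSURE = { [L → . , ,], [L → . y], [T → . L] }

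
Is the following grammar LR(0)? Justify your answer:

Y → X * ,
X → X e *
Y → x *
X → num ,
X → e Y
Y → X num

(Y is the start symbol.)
A grammar is LR(0) if no state in the canonical LR(0) collection has:
  - both a shift item (dot before a terminal) and a complete item (shift-reduce conflict), or
  - two or more complete items (reduce-reduce conflict; the accept item [Y' → Y .] counts as a complete item here).

Augment with Y' → Y and build the canonical LR(0) collection (I0 = CLOSURE({[Y' → . Y]}), then GOTO on every symbol after a dot until no new states appear). It has 14 states:
  I0: { [X → . X e *], [X → . e Y], [X → . num ,], [Y → . X * ,], [Y → . X num], [Y → . x *], [Y' → . Y] }  — shift
  I1: { [X → X . e *], [Y → X . * ,], [Y → X . num] }  — shift
  I2: { [Y' → Y .] }  — accept
  I3: { [X → . X e *], [X → . e Y], [X → . num ,], [X → e . Y], [Y → . X * ,], [Y → . X num], [Y → . x *] }  — shift
  I4: { [X → num . ,] }  — shift
  I5: { [Y → x . *] }  — shift
  I6: { [Y → x * .] }  — reduce
  I7: { [X → num , .] }  — reduce
  I8: { [X → e Y .] }  — reduce
  I9: { [Y → X * . ,] }  — shift
  I10: { [X → X e . *] }  — shift
  I11: { [Y → X num .] }  — reduce
  I12: { [X → X e * .] }  — reduce
  I13: { [Y → X * , .] }  — reduce

Every state is either a pure shift/goto state or contains exactly one complete item and nothing to shift — no conflicts. The grammar is LR(0).

Answer: Yes, the grammar is LR(0)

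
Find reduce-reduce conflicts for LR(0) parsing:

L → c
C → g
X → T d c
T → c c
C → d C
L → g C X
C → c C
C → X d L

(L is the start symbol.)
No reduce-reduce conflicts

Augment with L' → L and build the canonical LR(0) collection (I0 = CLOSURE({[L' → . L]}), then GOTO on every symbol after a dot until no new states appear). It has 20 states:
  I0: { [L → . c], [L → . g C X], [L' → . L] }  — shift
  I1: { [L' → L .] }  — accept
  I2: { [L → c .] }  — reduce
  I3: { [C → . X d L], [C → . c C], [C → . d C], [C → . g], [L → g . C X], [T → . c c], [X → . T d c] }  — shift
  I4: { [L → g C . X], [T → . c c], [X → . T d c] }  — shift
  I5: { [X → T . d c] }  — shift
  I6: { [C → X . d L] }  — shift
  I7: { [C → . X d L], [C → . c C], [C → . d C], [C → . g], [C → c . C], [T → . c c], [T → c . c], [X → . T d c] }  — shift
  I8: { [C → . X d L], [C → . c C], [C → . d C], [C → . g], [C → d . C], [T → . c c], [X → . T d c] }  — shift
  I9: { [C → g .] }  — reduce
  I10: { [C → d C .] }  — reduce
  I11: { [C → c C .] }  — reduce
  I12: { [C → . X d L], [C → . c C], [C → . d C], [C → . g], [C → c . C], [T → . c c], [T → c . c], [T → c c .], [X → . T d c] }  — shift, reduce
  I13: { [C → X d . L], [L → . c], [L → . g C X] }  — shift
  I14: { [C → X d L .] }  — reduce
  I15: { [X → T d . c] }  — shift
  I16: { [X → T d c .] }  — reduce
  I17: { [L → g C X .] }  — reduce
  I18: { [T → c . c] }  — shift
  I19: { [T → c c .] }  — reduce

No state contains more than one complete item.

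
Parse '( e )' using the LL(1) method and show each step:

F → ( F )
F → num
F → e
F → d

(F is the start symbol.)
Stack is shown with the top on the left.

Stack    Input    Action
------------------------
F $      ( e ) $  output F → ( F )
( F ) $  ( e ) $  match '('
F ) $    e ) $    output F → e
e ) $    e ) $    match 'e'
) $      ) $      match ')'
$        $        accept

The string is accepted.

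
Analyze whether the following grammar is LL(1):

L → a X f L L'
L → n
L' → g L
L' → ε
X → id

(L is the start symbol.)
Relevant sets:
  FOLLOW(L') = { $, 'g' }

For L:
  PREDICT(L → a X f L L') = { 'a' }
  PREDICT(L → n) = { 'n' }
For L':
  PREDICT(L' → g L) = { 'g' }
  PREDICT(L' → ε) = { $, 'g' }
X has a single production, so nothing to check there.

Conflict found: Predict set conflict for L': { 'g' }
The grammar is NOT LL(1).

Answer: No. Predict set conflict for L': { 'g' }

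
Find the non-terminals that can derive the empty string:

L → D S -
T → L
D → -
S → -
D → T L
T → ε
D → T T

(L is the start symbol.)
{ 'D', 'T' }

ε-productions: T → ε
So T is immediately nullable.
D → T T: every symbol on the right is nullable, so D is nullable too.
No further non-terminal can be added: every production for the remaining non-terminals contains a terminal or a non-nullable non-terminal.
Nullable = { 'D', 'T' }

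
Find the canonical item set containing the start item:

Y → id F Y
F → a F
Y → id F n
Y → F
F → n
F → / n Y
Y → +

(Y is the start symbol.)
{ [F → . / n Y], [F → . a F], [F → . n], [Y → . +], [Y → . F], [Y → . id F Y], [Y → . id F n], [Y' → . Y] }

First, augment the grammar with Y' → Y
I₀ = CLOSURE({ [Y' → . Y] }):
  [Y' → . Y] has the dot before Y: add [Y → . id F Y], [Y → . id F n], [Y → . F], [Y → . +]
  [Y → . F] has the dot before F: add [F → . a F], [F → . n], [F → . / n Y]
No further items can be added.

I₀ = { [F → . / n Y], [F → . a F], [F → . n], [Y → . +], [Y → . F], [Y → . id F Y], [Y → . id F n], [Y' → . Y] }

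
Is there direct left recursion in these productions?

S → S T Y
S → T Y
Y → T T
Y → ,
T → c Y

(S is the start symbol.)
S → S T Y: LEFT RECURSIVE (starts with S)
S → T Y: starts with T
Y → T T: starts with T
Y → ,: starts with ','
T → c Y: starts with c

The grammar has direct left recursion on: S.

Answer: Yes, S is left-recursive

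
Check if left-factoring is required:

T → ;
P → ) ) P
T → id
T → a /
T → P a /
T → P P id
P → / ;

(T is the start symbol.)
Left-factoring is needed when two productions for the same non-terminal
share a common prefix on the right-hand side.

Productions for T:
  T → ;
  T → id
  T → a /
  T → P a /
  T → P P id
Productions for P:
  P → ) ) P
  P → / ;

Found common prefix 'P' in productions for T

Answer: Yes, T has productions with common prefix 'P'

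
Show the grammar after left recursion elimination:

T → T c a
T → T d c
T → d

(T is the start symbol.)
T → d T'
T' → c a T'
T' → d c T'
T' → ε

T is directly left-recursive. The standard transformation for
  A → A α₁ | ... | A α_m | β₁ | ... | β_n
is
  A  → β₁ A' | ... | β_n A'
  A' → α₁ A' | ... | α_m A' | ε

T → d becomes T → d T'
T → T c a becomes T' → c a T'
T → T d c becomes T' → d c T'
Add T' → ε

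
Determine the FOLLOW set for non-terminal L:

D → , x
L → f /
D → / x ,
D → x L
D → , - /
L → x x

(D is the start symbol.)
{ $ }

In D → x L: L is at the end, add FOLLOW(D)

The FOLLOW sets referred to above (computed the same way, to a fixed point):
  FOLLOW(D) = { $ }

Taking the union: FOLLOW(L) = { $ }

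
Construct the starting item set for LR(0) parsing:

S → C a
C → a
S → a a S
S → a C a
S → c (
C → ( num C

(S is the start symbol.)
{ [C → . ( num C], [C → . a], [S → . C a], [S → . a C a], [S → . a a S], [S → . c (], [S' → . S] }

First, augment the grammar with S' → S
I₀ = CLOSURE({ [S' → . S] }):
  [S' → . S] has the dot before S: add [S → . C a], [S → . a a S], [S → . a C a], [S → . c (]
  [S → . C a] has the dot before C: add [C → . a], [C → . ( num C]
No further items can be added.

I₀ = { [C → . ( num C], [C → . a], [S → . C a], [S → . a C a], [S → . a a S], [S → . c (], [S' → . S] }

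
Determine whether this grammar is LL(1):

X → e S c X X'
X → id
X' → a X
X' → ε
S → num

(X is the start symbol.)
Relevant sets:
  FOLLOW(X') = { $, 'a' }

For X:
  PREDICT(X → e S c X X') = { 'e' }
  PREDICT(X → id) = { 'id' }
For X':
  PREDICT(X' → a X) = { 'a' }
  PREDICT(X' → ε) = { $, 'a' }
S has a single production, so nothing to check there.

Conflict found: Predict set conflict for X': { 'a' }
The grammar is NOT LL(1).

Answer: No. Predict set conflict for X': { 'a' }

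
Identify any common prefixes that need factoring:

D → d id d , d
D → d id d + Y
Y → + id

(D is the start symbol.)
Yes, D has productions with common prefix 'd id d'

Left-factoring is needed when two productions for the same non-terminal
share a common prefix on the right-hand side.

Productions for D:
  D → d id d , d
  D → d id d + Y

Found common prefix 'd id d' in productions for D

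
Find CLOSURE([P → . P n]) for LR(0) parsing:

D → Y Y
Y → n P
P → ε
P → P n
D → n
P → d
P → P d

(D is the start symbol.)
{ [P → . P d], [P → . P n], [P → . d], [P → .] }

To compute CLOSURE, for each item [A → α.Bβ] where B is a non-terminal, add [B → .γ] for all productions B → γ; repeat for the newly added items until nothing changes.

Start with: [P → . P n]
  [P → . P n] has the dot before P: add [P → .], [P → . d], [P → . P d]
No further items can be added.

CLOSURE = { [P → . P d], [P → . P n], [P → . d], [P → .] }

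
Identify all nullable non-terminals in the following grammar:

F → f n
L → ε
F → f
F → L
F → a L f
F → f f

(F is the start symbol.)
ε-productions: L → ε
So L is immediately nullable.
F → L: every symbol on the right is nullable, so F is nullable too.
Every non-terminal is now nullable.
Nullable = { 'F', 'L' }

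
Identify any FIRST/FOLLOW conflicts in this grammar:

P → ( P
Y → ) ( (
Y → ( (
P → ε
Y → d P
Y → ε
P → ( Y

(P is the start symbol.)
A FIRST/FOLLOW conflict occurs when a non-terminal N has a nullable alternative N → β (β ⇒* ε) and another alternative N → α with FIRST(α) ∩ FOLLOW(N) ≠ ∅: on such a lookahead the parser cannot decide between expanding α and letting N vanish via β.

Nullable non-terminals: P, Y.

P: nullable alternative(s) P → ε; FOLLOW(P) = { $ }
  P → ( P: FIRST \ {ε} = { '(' } — disjoint from FOLLOW(P)
  P → ε: FIRST \ {ε} = { } — this is the only nullable alternative, skip
  P → ( Y: FIRST \ {ε} = { '(' } — disjoint from FOLLOW(P)

Y: nullable alternative(s) Y → ε; FOLLOW(Y) = { $ }
  Y → ) ( (: FIRST \ {ε} = { ')' } — disjoint from FOLLOW(Y)
  Y → ( (: FIRST \ {ε} = { '(' } — disjoint from FOLLOW(Y)
  Y → d P: FIRST \ {ε} = { 'd' } — disjoint from FOLLOW(Y)
  Y → ε: FIRST \ {ε} = { } — this is the only nullable alternative, skip

No FIRST/FOLLOW conflicts found.

Answer: No FIRST/FOLLOW conflicts.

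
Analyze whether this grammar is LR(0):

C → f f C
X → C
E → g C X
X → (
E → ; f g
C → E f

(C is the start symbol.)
Yes, the grammar is LR(0)

A grammar is LR(0) if no state in the canonical LR(0) collection has:
  - both a shift item (dot before a terminal) and a complete item (shift-reduce conflict), or
  - two or more complete items (reduce-reduce conflict; the accept item [C' → C .] counts as a complete item here).

Augment with C' → C and build the canonical LR(0) collection (I0 = CLOSURE({[C' → . C]}), then GOTO on every symbol after a dot until no new states appear). It has 15 states:
  I0: { [C → . E f], [C → . f f C], [C' → . C], [E → . ; f g], [E → . g C X] }  — shift
  I1: { [E → ; . f g] }  — shift
  I2: { [C' → C .] }  — accept
  I3: { [C → E . f] }  — shift
  I4: { [C → f . f C] }  — shift
  I5: { [C → . E f], [C → . f f C], [E → . ; f g], [E → . g C X], [E → g . C X] }  — shift
  I6: { [C → . E f], [C → . f f C], [E → . ; f g], [E → . g C X], [E → g C . X], [X → . (], [X → . C] }  — shift
  I7: { [X → ( .] }  — reduce
  I8: { [X → C .] }  — reduce
  I9: { [E → g C X .] }  — reduce
  I10: { [C → . E f], [C → . f f C], [C → f f . C], [E → . ; f g], [E → . g C X] }  — shift
  I11: { [C → f f C .] }  — reduce
  I12: { [C → E f .] }  — reduce
  I13: { [E → ; f . g] }  — shift
  I14: { [E → ; f g .] }  — reduce

Every state is either a pure shift/goto state or contains exactly one complete item and nothing to shift — no conflicts. The grammar is LR(0).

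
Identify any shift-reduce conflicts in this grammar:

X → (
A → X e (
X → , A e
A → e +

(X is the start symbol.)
No shift-reduce conflicts

Augment with X' → X and build the canonical LR(0) collection (I0 = CLOSURE({[X' → . X]}), then GOTO on every symbol after a dot until no new states appear). It has 11 states:
  I0: { [X → . (], [X → . , A e], [X' → . X] }  — shift
  I1: { [X → ( .] }  — reduce
  I2: { [A → . X e (], [A → . e +], [X → , . A e], [X → . (], [X → . , A e] }  — shift
  I3: { [X' → X .] }  — accept
  I4: { [X → , A . e] }  — shift
  I5: { [A → X . e (] }  — shift
  I6: { [A → e . +] }  — shift
  I7: { [A → e + .] }  — reduce
  I8: { [A → X e . (] }  — shift
  I9: { [A → X e ( .] }  — reduce
  I10: { [X → , A e .] }  — reduce

No state contains both a complete item and a shift item.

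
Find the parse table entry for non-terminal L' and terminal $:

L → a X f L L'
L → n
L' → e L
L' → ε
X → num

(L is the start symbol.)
To find M[L', $], we find productions for L' where $ is in the predict set (PREDICT(N → α) = (FIRST(α) \ {ε}) ∪ (FOLLOW(N) if α ⇒* ε)).

Relevant sets:
  FOLLOW(L') = { $, 'e' }

L' → e L: PREDICT = { 'e' }
L' → ε: PREDICT = { $, 'e' }
  $ is in predict set, so this production goes in M[L', $]

M[L', $] = L' → ε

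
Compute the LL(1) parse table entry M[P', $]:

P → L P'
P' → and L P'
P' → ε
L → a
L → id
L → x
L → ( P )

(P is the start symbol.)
P' → ε

To find M[P', $], we find productions for P' where $ is in the predict set (PREDICT(N → α) = (FIRST(α) \ {ε}) ∪ (FOLLOW(N) if α ⇒* ε)).

Relevant sets:
  FOLLOW(P') = { $, ')' }

P' → and L P': PREDICT = { 'and' }
P' → ε: PREDICT = { $, ')' }
  $ is in predict set, so this production goes in M[P', $]

M[P', $] = P' → ε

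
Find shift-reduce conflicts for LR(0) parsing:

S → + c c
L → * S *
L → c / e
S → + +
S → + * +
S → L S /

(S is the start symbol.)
No shift-reduce conflicts

A shift-reduce conflict occurs when an LR(0) state has both:
  - a complete (reduce) item [A → α .] (dot at the end), and
  - a shift item [B → β . c γ] (dot before a terminal).

Augment with S' → S and build the canonical LR(0) collection (I0 = CLOSURE({[S' → . S]}), then GOTO on every symbol after a dot until no new states appear). It has 17 states:
  I0: { [L → . * S *], [L → . c / e], [S → . + * +], [S → . + +], [S → . + c c], [S → . L S /], [S' → . S] }  — shift
  I1: { [L → * . S *], [L → . * S *], [L → . c / e], [S → . + * +], [S → . + +], [S → . + c c], [S → . L S /] }  — shift
  I2: { [S → + . * +], [S → + . +], [S → + . c c] }  — shift
  I3: { [L → . * S *], [L → . c / e], [S → . + * +], [S → . + +], [S → . + c c], [S → . L S /], [S → L . S /] }  — shift
  I4: { [S' → S .] }  — accept
  I5: { [L → c . / e] }  — shift
  I6: { [L → c / . e] }  — shift
  I7: { [L → c / e .] }  — reduce
  I8: { [S → L S . /] }  — shift
  I9: { [S → L S / .] }  — reduce
  I10: { [S → + * . +] }  — shift
  I11: { [S → + + .] }  — reduce
  I12: { [S → + c . c] }  — shift
  I13: { [S → + c c .] }  — reduce
  I14: { [S → + * + .] }  — reduce
  I15: { [L → * S . *] }  — shift
  I16: { [L → * S * .] }  — reduce

No state contains both a complete item and a shift item.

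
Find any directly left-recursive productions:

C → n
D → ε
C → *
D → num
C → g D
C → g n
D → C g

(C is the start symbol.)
No direct left recursion

C → n: starts with n
D → ε: starts with ε
C → *: starts with '*'
D → num: starts with num
C → g D: starts with g
C → g n: starts with g
D → C g: starts with C

No direct left recursion found.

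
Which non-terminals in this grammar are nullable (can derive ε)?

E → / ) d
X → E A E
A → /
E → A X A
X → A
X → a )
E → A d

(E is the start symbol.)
None

There are no ε-productions, so no non-terminal can derive ε.
No non-terminals are nullable.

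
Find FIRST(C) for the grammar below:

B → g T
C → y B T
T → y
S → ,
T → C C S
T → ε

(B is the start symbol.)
To compute FIRST(C), examine every production with C on the left-hand side, reading each right-hand side left to right until a non-nullable symbol is reached.

From C → y B T:
  - y is a terminal: add 'y' and stop

Collecting: FIRST(C) = { 'y' }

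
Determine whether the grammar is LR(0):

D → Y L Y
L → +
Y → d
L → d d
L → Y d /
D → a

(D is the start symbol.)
No. Shift-reduce conflict between [Y → d .] and [L → d . d]

A grammar is LR(0) if no state in the canonical LR(0) collection has:
  - both a shift item (dot before a terminal) and a complete item (shift-reduce conflict), or
  - two or more complete items (reduce-reduce conflict; the accept item [D' → D .] counts as a complete item here).

Augment with D' → D and build the canonical LR(0) collection (I0 = CLOSURE({[D' → . D]}), then GOTO on every symbol after a dot until no new states appear). It has 13 states:
  I0: { [D → . Y L Y], [D → . a], [D' → . D], [Y → . d] }  — shift
  I1: { [D' → D .] }  — accept
  I2: { [D → Y . L Y], [L → . +], [L → . Y d /], [L → . d d], [Y → . d] }  — shift
  I3: { [D → a .] }  — reduce
  I4: { [Y → d .] }  — reduce
  I5: { [L → + .] }  — reduce
  I6: { [D → Y L . Y], [Y → . d] }  — shift
  I7: { [L → Y . d /] }  — shift
  I8: { [L → d . d], [Y → d .] }  — shift, reduce
  I9: { [L → d d .] }  — reduce
  I10: { [L → Y d . /] }  — shift
  I11: { [L → Y d / .] }  — reduce
  I12: { [D → Y L Y .] }  — reduce

Conflict in state I8:
  Shift-reduce conflict between [Y → d .] and [L → d . d]
So the grammar is NOT LR(0).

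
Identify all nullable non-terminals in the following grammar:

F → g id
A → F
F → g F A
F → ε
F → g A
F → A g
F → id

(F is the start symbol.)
{ 'A', 'F' }

ε-productions: F → ε
So F is immediately nullable.
A → F: every symbol on the right is nullable, so A is nullable too.
Every non-terminal is now nullable.
Nullable = { 'A', 'F' }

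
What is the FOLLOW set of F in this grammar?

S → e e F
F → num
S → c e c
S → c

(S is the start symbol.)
{ $ }

To compute FOLLOW(F), find every occurrence of F on a right-hand side N → α F β: add FIRST(β) \ {ε}, and if β is empty or nullable also add FOLLOW(N). Iterate to a fixed point.

In S → e e F: F is at the end, add FOLLOW(S)

The FOLLOW sets referred to above (computed the same way, to a fixed point):
  FOLLOW(S) = { $ }

Taking the union: FOLLOW(F) = { $ }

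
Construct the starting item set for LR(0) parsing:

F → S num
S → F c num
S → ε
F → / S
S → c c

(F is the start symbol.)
First, augment the grammar with F' → F
I₀ = CLOSURE({ [F' → . F] }):
  [F' → . F] has the dot before F: add [F → . S num], [F → . / S]
  [F → . S num] has the dot before S: add [S → . F c num], [S → .], [S → . c c]
No further items can be added.

I₀ = { [F → . / S], [F → . S num], [F' → . F], [S → . F c num], [S → . c c], [S → .] }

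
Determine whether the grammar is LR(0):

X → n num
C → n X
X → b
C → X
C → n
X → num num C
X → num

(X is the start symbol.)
A grammar is LR(0) if no state in the canonical LR(0) collection has:
  - both a shift item (dot before a terminal) and a complete item (shift-reduce conflict), or
  - two or more complete items (reduce-reduce conflict; the accept item [X' → X .] counts as a complete item here).

Augment with X' → X and build the canonical LR(0) collection (I0 = CLOSURE({[X' → . X]}), then GOTO on every symbol after a dot until no new states appear). It has 12 states:
  I0: { [X → . b], [X → . n num], [X → . num num C], [X → . num], [X' → . X] }  — shift
  I1: { [X' → X .] }  — accept
  I2: { [X → b .] }  — reduce
  I3: { [X → n . num] }  — shift
  I4: { [X → num . num C], [X → num .] }  — shift, reduce
  I5: { [C → . X], [C → . n X], [C → . n], [X → . b], [X → . n num], [X → . num num C], [X → . num], [X → num num . C] }  — shift
  I6: { [X → num num C .] }  — reduce
  I7: { [C → X .] }  — reduce
  I8: { [C → n . X], [C → n .], [X → . b], [X → . n num], [X → . num num C], [X → . num], [X → n . num] }  — shift, reduce
  I9: { [C → n X .] }  — reduce
  I10: { [X → n num .], [X → num . num C], [X → num .] }  — shift, 2 reduces
  I11: { [X → n num .] }  — reduce

Conflict in state I4:
  Shift-reduce conflict between [X → num .] and [X → num . num C]
So the grammar is NOT LR(0).

Answer: No. Shift-reduce conflict between [X → num .] and [X → num . num C]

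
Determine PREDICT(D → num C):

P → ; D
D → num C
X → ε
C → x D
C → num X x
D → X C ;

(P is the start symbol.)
PREDICT(D → num C) = (FIRST(RHS) \ {ε}) ∪ (FOLLOW(D) if ε ∈ FIRST(RHS), i.e. RHS ⇒* ε)
FIRST(num C) = { 'num' }
ε ∉ FIRST(num C), so FOLLOW(D) is not added.
PREDICT(D → num C) = { 'num' }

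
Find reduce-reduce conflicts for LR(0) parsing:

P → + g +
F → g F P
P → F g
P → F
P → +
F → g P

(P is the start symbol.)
Augment with P' → P and build the canonical LR(0) collection (I0 = CLOSURE({[P' → . P]}), then GOTO on every symbol after a dot until no new states appear). It has 12 states:
  I0: { [F → . g F P], [F → . g P], [P → . + g +], [P → . +], [P → . F g], [P → . F], [P' → . P] }  — shift
  I1: { [P → + . g +], [P → + .] }  — shift, reduce
  I2: { [P → F . g], [P → F .] }  — shift, reduce
  I3: { [P' → P .] }  — accept
  I4: { [F → . g F P], [F → . g P], [F → g . F P], [F → g . P], [P → . + g +], [P → . +], [P → . F g], [P → . F] }  — shift
  I5: { [F → . g F P], [F → . g P], [F → g F . P], [P → . + g +], [P → . +], [P → . F g], [P → . F], [P → F . g], [P → F .] }  — shift, reduce
  I6: { [F → g P .] }  — reduce
  I7: { [F → g F P .] }  — reduce
  I8: { [F → . g F P], [F → . g P], [F → g . F P], [F → g . P], [P → . + g +], [P → . +], [P → . F g], [P → . F], [P → F g .] }  — shift, reduce
  I9: { [P → F g .] }  — reduce
  I10: { [P → + g . +] }  — shift
  I11: { [P → + g + .] }  — reduce

No state contains more than one complete item.

Answer: No reduce-reduce conflicts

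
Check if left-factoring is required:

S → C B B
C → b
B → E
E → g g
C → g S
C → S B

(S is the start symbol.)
Left-factoring is needed when two productions for the same non-terminal
share a common prefix on the right-hand side.

Productions for C:
  C → b
  C → g S
  C → S B

No common prefixes found.

Answer: No, left-factoring is not needed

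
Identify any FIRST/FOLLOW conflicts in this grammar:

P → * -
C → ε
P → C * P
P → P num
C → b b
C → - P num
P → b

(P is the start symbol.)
No FIRST/FOLLOW conflicts.

Nullable non-terminals: C.

C: nullable alternative(s) C → ε; FOLLOW(C) = { '*' }
  C → ε: FIRST \ {ε} = { } — this is the only nullable alternative, skip
  C → b b: FIRST \ {ε} = { 'b' } — disjoint from FOLLOW(C)
  C → - P num: FIRST \ {ε} = { '-' } — disjoint from FOLLOW(C)

P has no nullable alternative, so no FIRST/FOLLOW check is needed there.

No FIRST/FOLLOW conflicts found.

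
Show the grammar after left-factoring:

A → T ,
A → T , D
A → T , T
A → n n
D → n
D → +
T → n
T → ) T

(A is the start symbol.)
A → T , A'
A' → ε
A' → D
A' → T
A → n n
D → n
D → +
T → n
T → ) T

Left-factoring transforms A → αβ₁ | αβ₂ into A → αA' and A' → β₁ | β₂
(α is the longest common prefix among the alternatives). Repeat until
no nonterminal has two alternatives with a common prefix.

Round 1: A has alternatives sharing prefix 'T ,'. Introduce A': A → T , A'
  Add: A' → ε
  Add: A' → D
  Add: A' → T

No remaining common prefixes — done.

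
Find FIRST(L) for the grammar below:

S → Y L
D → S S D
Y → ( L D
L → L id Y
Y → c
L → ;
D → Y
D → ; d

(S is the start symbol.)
{ ';' }

To compute FIRST(L), examine every production with L on the left-hand side, reading each right-hand side left to right until a non-nullable symbol is reached.

From L → L id Y:
  - L is the symbol being defined: contributes nothing new
    L is not nullable, so stop
From L → ;:
  - ';' is a terminal: add ';' and stop

Collecting: FIRST(L) = { ';' }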